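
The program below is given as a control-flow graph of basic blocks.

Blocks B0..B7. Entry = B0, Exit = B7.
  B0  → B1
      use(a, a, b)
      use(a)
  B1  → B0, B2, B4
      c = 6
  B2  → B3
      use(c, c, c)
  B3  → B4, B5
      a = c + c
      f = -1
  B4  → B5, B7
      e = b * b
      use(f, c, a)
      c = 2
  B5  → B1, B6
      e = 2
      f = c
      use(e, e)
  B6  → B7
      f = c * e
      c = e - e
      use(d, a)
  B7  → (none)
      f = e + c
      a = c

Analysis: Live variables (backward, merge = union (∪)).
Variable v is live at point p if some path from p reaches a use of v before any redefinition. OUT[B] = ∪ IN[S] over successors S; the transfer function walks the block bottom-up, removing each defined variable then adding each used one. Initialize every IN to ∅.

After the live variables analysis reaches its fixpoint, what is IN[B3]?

Answer: {b, c, d}

Working:
Fixpoint table:
  B0: | IN={a, b, d, f} | OUT={a, b, d, f}
  B1: | IN={a, b, d, f} | OUT={a, b, c, d, f}
  B2: | IN={b, c, d} | OUT={b, c, d}
  B3: | IN={b, c, d} | OUT={a, b, c, d, f}
  B4: | IN={a, b, c, d, f} | OUT={a, b, c, d, e}
  B5: | IN={a, b, c, d} | OUT={a, b, c, d, e, f}
  B6: | IN={a, c, d, e} | OUT={c, e}
  B7: | IN={c, e} | OUT={}

Merge at B3: OUT[B3] = IN[B4] ⊔ IN[B5] = {a, b, c, d, f}
Applying B3's transfer function to that OUT value gives IN[B3] (row B3 above).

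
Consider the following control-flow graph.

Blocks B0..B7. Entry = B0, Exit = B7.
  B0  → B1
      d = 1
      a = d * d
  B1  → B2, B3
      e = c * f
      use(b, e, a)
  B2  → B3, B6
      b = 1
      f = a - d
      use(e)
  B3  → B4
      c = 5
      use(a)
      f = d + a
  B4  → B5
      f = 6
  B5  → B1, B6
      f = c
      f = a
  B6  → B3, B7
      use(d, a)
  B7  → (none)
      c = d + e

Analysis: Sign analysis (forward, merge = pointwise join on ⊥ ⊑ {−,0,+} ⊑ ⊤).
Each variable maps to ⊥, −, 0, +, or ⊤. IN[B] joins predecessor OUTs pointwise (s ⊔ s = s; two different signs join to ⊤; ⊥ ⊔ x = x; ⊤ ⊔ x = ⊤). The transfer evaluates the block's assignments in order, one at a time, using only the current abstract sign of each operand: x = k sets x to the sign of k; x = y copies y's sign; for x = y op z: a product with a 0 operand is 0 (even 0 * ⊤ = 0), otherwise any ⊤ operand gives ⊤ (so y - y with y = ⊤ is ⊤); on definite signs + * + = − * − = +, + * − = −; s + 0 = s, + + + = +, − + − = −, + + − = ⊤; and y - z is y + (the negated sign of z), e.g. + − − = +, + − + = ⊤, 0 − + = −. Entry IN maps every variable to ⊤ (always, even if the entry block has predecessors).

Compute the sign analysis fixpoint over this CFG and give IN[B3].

Answer: {a: +, b: ⊤, c: ⊤, d: +, e: ⊤, f: ⊤}

Working:
Converged values:
  B0: | IN=(all ⊤) | OUT={a:+, d:+; rest ⊤}
  B1: | IN={a:+, d:+; rest ⊤} | OUT={a:+, d:+; rest ⊤}
  B2: | IN={a:+, d:+; rest ⊤} | OUT={a:+, b:+, d:+; rest ⊤}
  B3: | IN={a:+, d:+; rest ⊤} | OUT={a:+, c:+, d:+, f:+; rest ⊤}
  B4: | IN={a:+, c:+, d:+, f:+; rest ⊤} | OUT={a:+, c:+, d:+, f:+; rest ⊤}
  B5: | IN={a:+, c:+, d:+, f:+; rest ⊤} | OUT={a:+, c:+, d:+, f:+; rest ⊤}
  B6: | IN={a:+, d:+; rest ⊤} | OUT={a:+, d:+; rest ⊤}
  B7: | IN={a:+, d:+; rest ⊤} | OUT={a:+, d:+; rest ⊤}

Merge at B3: IN[B3] = OUT[B1] ⊔ OUT[B2] ⊔ OUT[B6] = {a: +, b: ⊤, c: ⊤, d: +, e: ⊤, f: ⊤}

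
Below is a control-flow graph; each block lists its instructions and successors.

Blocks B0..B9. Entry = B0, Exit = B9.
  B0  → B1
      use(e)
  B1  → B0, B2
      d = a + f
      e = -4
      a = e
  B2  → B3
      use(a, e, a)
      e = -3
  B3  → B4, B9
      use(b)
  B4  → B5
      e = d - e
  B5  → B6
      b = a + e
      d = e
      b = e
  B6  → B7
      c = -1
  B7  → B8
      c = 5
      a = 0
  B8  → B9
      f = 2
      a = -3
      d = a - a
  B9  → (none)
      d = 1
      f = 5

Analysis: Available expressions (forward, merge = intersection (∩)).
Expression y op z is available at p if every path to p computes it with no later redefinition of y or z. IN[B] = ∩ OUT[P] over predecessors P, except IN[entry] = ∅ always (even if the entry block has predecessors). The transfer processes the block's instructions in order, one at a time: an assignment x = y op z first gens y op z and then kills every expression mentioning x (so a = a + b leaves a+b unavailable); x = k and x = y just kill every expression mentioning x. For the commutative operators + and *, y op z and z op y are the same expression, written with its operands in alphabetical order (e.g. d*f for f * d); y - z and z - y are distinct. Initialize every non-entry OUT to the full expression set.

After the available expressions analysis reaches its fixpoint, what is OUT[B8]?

Answer: {a-a}

Derivation:
Fixpoint table:
  B0:   IN={}   OUT={}
  B1:   IN={}   OUT={}
  B2:   IN={}   OUT={}
  B3:   IN={}   OUT={}
  B4:   IN={}   OUT={}
  B5:   IN={}   OUT={a+e}
  B6:   IN={a+e}   OUT={a+e}
  B7:   IN={a+e}   OUT={}
  B8:   IN={}   OUT={a-a}
  B9:   IN={}   OUT={}

Merge at B8: IN[B8] = OUT[B7] = {}
Applying B8's transfer function to that IN value gives OUT[B8] (row B8 above).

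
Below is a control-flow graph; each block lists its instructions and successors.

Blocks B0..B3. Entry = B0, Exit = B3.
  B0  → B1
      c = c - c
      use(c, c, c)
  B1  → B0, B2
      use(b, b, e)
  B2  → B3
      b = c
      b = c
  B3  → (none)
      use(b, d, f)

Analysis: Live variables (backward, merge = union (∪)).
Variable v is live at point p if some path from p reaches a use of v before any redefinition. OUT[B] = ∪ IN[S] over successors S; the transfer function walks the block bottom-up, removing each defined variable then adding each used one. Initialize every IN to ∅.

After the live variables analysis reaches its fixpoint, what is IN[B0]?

Fixpoint table:
  B0: | IN={b, c, d, e, f} | OUT={b, c, d, e, f}
  B1: | IN={b, c, d, e, f} | OUT={b, c, d, e, f}
  B2: | IN={c, d, f} | OUT={b, d, f}
  B3: | IN={b, d, f} | OUT={}

Merge at B0: OUT[B0] = IN[B1] = {b, c, d, e, f}
Applying B0's transfer function to that OUT value gives IN[B0] (row B0 above).

Answer: {b, c, d, e, f}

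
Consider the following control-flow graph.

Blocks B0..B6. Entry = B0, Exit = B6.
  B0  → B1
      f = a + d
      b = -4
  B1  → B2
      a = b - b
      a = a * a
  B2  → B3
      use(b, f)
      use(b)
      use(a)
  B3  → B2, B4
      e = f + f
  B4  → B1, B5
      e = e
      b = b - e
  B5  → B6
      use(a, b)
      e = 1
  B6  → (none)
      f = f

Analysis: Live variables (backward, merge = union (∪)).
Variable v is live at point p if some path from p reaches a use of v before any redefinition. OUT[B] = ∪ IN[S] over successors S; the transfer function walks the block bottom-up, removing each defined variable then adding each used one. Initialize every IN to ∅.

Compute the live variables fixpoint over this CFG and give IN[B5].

Converged values:
  B0: | IN={a, d} | OUT={b, f}
  B1: | IN={b, f} | OUT={a, b, f}
  B2: | IN={a, b, f} | OUT={a, b, f}
  B3: | IN={a, b, f} | OUT={a, b, e, f}
  B4: | IN={a, b, e, f} | OUT={a, b, f}
  B5: | IN={a, b, f} | OUT={f}
  B6: | IN={f} | OUT={}

Merge at B5: OUT[B5] = IN[B6] = {f}
Applying B5's transfer function to that OUT value gives IN[B5] (row B5 above).

Answer: {a, b, f}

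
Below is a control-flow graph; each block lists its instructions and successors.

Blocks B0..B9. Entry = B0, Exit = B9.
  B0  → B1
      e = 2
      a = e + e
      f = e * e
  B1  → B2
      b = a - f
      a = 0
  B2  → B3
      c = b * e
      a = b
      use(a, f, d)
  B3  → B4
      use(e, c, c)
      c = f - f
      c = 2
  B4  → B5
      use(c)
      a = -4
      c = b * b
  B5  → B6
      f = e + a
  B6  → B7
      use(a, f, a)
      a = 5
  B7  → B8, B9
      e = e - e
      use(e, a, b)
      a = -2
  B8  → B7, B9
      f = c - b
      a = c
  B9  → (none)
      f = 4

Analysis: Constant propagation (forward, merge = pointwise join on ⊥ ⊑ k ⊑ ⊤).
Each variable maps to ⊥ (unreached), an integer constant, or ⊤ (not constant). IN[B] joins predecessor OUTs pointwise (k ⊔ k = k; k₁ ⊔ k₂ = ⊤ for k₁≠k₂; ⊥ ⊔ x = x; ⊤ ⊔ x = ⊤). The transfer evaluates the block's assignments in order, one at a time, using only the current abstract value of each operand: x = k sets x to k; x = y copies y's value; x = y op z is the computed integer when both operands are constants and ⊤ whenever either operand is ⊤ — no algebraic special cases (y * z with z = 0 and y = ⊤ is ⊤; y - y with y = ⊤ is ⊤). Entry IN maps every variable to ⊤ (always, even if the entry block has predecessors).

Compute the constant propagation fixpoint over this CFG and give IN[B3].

Fixpoint table:
  B0:   IN=(all ⊤)   OUT={a:4, e:2, f:4; rest ⊤}
  B1:   IN={a:4, e:2, f:4; rest ⊤}   OUT={a:0, b:0, e:2, f:4; rest ⊤}
  B2:   IN={a:0, b:0, e:2, f:4; rest ⊤}   OUT={a:0, b:0, c:0, e:2, f:4; rest ⊤}
  B3:   IN={a:0, b:0, c:0, e:2, f:4; rest ⊤}   OUT={a:0, b:0, c:2, e:2, f:4; rest ⊤}
  B4:   IN={a:0, b:0, c:2, e:2, f:4; rest ⊤}   OUT={a:-4, b:0, c:0, e:2, f:4; rest ⊤}
  B5:   IN={a:-4, b:0, c:0, e:2, f:4; rest ⊤}   OUT={a:-4, b:0, c:0, e:2, f:-2; rest ⊤}
  B6:   IN={a:-4, b:0, c:0, e:2, f:-2; rest ⊤}   OUT={a:5, b:0, c:0, e:2, f:-2; rest ⊤}
  B7:   IN={b:0, c:0; rest ⊤}   OUT={a:-2, b:0, c:0; rest ⊤}
  B8:   IN={a:-2, b:0, c:0; rest ⊤}   OUT={a:0, b:0, c:0, f:0; rest ⊤}
  B9:   IN={b:0, c:0; rest ⊤}   OUT={b:0, c:0, f:4; rest ⊤}

Merge at B3: IN[B3] = OUT[B2] = {a: 0, b: 0, c: 0, d: ⊤, e: 2, f: 4}

Answer: {a: 0, b: 0, c: 0, d: ⊤, e: 2, f: 4}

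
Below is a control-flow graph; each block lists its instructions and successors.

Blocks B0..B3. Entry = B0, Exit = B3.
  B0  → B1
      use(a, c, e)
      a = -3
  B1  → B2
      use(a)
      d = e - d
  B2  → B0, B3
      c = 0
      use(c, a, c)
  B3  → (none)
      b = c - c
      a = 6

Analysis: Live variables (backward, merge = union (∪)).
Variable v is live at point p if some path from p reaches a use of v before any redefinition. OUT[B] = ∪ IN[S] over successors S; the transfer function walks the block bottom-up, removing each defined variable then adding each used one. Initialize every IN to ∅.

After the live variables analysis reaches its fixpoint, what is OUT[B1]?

Answer: {a, d, e}

Trace:
Fixpoint table:
  B0:   IN={a, c, d, e}   OUT={a, d, e}
  B1:   IN={a, d, e}   OUT={a, d, e}
  B2:   IN={a, d, e}   OUT={a, c, d, e}
  B3:   IN={c}   OUT={}

Merge at B1: OUT[B1] = IN[B2] = {a, d, e}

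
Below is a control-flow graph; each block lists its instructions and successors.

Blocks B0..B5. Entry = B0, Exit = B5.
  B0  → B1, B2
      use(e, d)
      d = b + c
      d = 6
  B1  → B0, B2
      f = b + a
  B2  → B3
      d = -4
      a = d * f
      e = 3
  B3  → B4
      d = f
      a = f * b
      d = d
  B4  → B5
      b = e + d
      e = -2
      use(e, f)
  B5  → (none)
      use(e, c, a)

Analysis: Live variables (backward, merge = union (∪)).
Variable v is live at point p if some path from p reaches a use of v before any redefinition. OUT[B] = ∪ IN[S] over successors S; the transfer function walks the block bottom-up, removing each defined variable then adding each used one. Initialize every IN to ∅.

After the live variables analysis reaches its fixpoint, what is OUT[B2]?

Answer: {b, c, e, f}

Trace:
Per-block solution:
  B0: | IN={a, b, c, d, e, f} | OUT={a, b, c, d, e, f}
  B1: | IN={a, b, c, d, e} | OUT={a, b, c, d, e, f}
  B2: | IN={b, c, f} | OUT={b, c, e, f}
  B3: | IN={b, c, e, f} | OUT={a, c, d, e, f}
  B4: | IN={a, c, d, e, f} | OUT={a, c, e}
  B5: | IN={a, c, e} | OUT={}

Merge at B2: OUT[B2] = IN[B3] = {b, c, e, f}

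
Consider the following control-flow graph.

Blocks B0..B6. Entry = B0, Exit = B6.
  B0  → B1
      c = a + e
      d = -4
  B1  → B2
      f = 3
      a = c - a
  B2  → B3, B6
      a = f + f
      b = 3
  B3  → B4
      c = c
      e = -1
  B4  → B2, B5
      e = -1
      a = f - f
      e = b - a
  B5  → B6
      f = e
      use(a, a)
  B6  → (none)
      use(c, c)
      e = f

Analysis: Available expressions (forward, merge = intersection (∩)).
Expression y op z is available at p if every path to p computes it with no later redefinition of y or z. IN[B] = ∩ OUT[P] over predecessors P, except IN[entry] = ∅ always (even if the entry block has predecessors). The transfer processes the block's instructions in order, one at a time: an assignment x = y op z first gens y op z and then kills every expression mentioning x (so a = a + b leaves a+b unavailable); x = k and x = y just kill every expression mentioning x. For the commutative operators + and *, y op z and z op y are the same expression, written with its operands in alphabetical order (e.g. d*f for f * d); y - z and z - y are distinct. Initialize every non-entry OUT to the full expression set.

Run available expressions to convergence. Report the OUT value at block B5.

Per-block solution:
  B0: | IN={} | OUT={a+e}
  B1: | IN={a+e} | OUT={}
  B2: | IN={} | OUT={f+f}
  B3: | IN={f+f} | OUT={f+f}
  B4: | IN={f+f} | OUT={b-a, f+f, f-f}
  B5: | IN={b-a, f+f, f-f} | OUT={b-a}
  B6: | IN={} | OUT={}

Merge at B5: IN[B5] = OUT[B4] = {b-a, f+f, f-f}
Applying B5's transfer function to that IN value gives OUT[B5] (row B5 above).

Answer: {b-a}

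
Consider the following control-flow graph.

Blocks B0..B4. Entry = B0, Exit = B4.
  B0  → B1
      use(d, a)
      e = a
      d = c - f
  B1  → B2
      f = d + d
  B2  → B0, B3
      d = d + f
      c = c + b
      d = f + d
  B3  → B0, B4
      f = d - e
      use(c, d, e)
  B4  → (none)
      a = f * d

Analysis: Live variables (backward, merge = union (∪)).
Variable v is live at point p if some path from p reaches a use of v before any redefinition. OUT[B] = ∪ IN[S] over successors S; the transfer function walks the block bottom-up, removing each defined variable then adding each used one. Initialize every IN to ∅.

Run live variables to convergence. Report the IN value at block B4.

Converged values:
  B0:   IN={a, b, c, d, f}   OUT={a, b, c, d, e}
  B1:   IN={a, b, c, d, e}   OUT={a, b, c, d, e, f}
  B2:   IN={a, b, c, d, e, f}   OUT={a, b, c, d, e, f}
  B3:   IN={a, b, c, d, e}   OUT={a, b, c, d, f}
  B4:   IN={d, f}   OUT={}

B4 is the boundary node: OUT[B4] = {}
Applying B4's transfer function to that OUT value gives IN[B4] (row B4 above).

Answer: {d, f}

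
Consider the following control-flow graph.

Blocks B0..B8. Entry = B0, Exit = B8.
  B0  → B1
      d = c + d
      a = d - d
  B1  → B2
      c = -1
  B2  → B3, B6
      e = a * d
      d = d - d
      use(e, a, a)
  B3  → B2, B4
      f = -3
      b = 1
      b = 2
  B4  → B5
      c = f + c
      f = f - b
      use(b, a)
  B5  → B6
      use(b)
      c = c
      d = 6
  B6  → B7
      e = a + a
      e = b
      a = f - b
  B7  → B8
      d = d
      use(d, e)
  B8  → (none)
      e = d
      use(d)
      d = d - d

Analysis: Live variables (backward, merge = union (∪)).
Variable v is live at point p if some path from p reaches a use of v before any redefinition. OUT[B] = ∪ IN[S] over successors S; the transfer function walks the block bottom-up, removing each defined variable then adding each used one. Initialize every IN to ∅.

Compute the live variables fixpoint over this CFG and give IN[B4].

Answer: {a, b, c, f}

Working:
Per-block solution:
  B0:   IN={b, c, d, f}   OUT={a, b, d, f}
  B1:   IN={a, b, d, f}   OUT={a, b, c, d, f}
  B2:   IN={a, b, c, d, f}   OUT={a, b, c, d, f}
  B3:   IN={a, c, d}   OUT={a, b, c, d, f}
  B4:   IN={a, b, c, f}   OUT={a, b, c, f}
  B5:   IN={a, b, c, f}   OUT={a, b, d, f}
  B6:   IN={a, b, d, f}   OUT={d, e}
  B7:   IN={d, e}   OUT={d}
  B8:   IN={d}   OUT={}

Merge at B4: OUT[B4] = IN[B5] = {a, b, c, f}
Applying B4's transfer function to that OUT value gives IN[B4] (row B4 above).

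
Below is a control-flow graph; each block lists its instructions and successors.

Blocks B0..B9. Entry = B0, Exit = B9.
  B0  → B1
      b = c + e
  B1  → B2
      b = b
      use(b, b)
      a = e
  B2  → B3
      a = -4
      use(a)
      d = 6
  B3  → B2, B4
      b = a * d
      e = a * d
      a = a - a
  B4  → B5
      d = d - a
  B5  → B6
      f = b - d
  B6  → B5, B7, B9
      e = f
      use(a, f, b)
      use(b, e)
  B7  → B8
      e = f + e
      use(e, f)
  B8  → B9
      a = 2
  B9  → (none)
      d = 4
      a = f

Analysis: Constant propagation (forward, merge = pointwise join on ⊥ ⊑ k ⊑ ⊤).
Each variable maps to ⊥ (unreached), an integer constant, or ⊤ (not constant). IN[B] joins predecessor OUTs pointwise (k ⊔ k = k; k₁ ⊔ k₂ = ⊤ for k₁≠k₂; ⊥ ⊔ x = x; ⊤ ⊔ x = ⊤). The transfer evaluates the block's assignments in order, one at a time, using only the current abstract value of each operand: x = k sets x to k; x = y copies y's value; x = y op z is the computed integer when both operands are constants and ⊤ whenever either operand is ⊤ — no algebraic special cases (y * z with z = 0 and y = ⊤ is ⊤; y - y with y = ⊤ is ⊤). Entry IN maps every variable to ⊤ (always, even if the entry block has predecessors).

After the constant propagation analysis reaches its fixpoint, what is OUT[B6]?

Per-block solution:
  B0: | IN=(all ⊤) | OUT=(all ⊤)
  B1: | IN=(all ⊤) | OUT=(all ⊤)
  B2: | IN=(all ⊤) | OUT={a:-4, d:6; rest ⊤}
  B3: | IN={a:-4, d:6; rest ⊤} | OUT={a:0, b:-24, d:6, e:-24; rest ⊤}
  B4: | IN={a:0, b:-24, d:6, e:-24; rest ⊤} | OUT={a:0, b:-24, d:6, e:-24; rest ⊤}
  B5: | IN={a:0, b:-24, d:6; rest ⊤} | OUT={a:0, b:-24, d:6, f:-30; rest ⊤}
  B6: | IN={a:0, b:-24, d:6, f:-30; rest ⊤} | OUT={a:0, b:-24, d:6, e:-30, f:-30; rest ⊤}
  B7: | IN={a:0, b:-24, d:6, e:-30, f:-30; rest ⊤} | OUT={a:0, b:-24, d:6, e:-60, f:-30; rest ⊤}
  B8: | IN={a:0, b:-24, d:6, e:-60, f:-30; rest ⊤} | OUT={a:2, b:-24, d:6, e:-60, f:-30; rest ⊤}
  B9: | IN={b:-24, d:6, f:-30; rest ⊤} | OUT={a:-30, b:-24, d:4, f:-30; rest ⊤}

Merge at B6: IN[B6] = OUT[B5] = {a: 0, b: -24, c: ⊤, d: 6, e: ⊤, f: -30}
Applying B6's transfer function to that IN value gives OUT[B6] (row B6 above).

Answer: {a: 0, b: -24, c: ⊤, d: 6, e: -30, f: -30}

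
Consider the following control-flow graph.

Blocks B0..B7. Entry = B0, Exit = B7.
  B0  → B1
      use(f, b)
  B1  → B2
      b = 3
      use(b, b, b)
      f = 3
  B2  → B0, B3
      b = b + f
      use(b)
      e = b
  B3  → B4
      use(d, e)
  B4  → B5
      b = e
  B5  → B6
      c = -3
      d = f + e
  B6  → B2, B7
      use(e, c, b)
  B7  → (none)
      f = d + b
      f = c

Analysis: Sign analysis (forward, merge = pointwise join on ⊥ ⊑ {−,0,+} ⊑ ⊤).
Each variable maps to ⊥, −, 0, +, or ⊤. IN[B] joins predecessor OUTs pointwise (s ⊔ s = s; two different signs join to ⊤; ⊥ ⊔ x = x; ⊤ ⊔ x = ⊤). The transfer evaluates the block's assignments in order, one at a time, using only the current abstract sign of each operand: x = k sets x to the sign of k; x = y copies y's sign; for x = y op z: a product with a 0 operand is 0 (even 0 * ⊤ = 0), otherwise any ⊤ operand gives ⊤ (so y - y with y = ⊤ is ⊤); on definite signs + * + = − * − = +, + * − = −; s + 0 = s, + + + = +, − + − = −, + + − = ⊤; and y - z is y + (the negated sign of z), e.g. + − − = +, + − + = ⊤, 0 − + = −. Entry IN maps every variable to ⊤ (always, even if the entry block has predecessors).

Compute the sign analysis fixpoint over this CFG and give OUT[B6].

Answer: {a: ⊤, b: +, c: -, d: +, e: +, f: +}

Trace:
Converged values:
  B0: | IN=(all ⊤) | OUT=(all ⊤)
  B1: | IN=(all ⊤) | OUT={b:+, f:+; rest ⊤}
  B2: | IN={b:+, f:+; rest ⊤} | OUT={b:+, e:+, f:+; rest ⊤}
  B3: | IN={b:+, e:+, f:+; rest ⊤} | OUT={b:+, e:+, f:+; rest ⊤}
  B4: | IN={b:+, e:+, f:+; rest ⊤} | OUT={b:+, e:+, f:+; rest ⊤}
  B5: | IN={b:+, e:+, f:+; rest ⊤} | OUT={b:+, c:-, d:+, e:+, f:+; rest ⊤}
  B6: | IN={b:+, c:-, d:+, e:+, f:+; rest ⊤} | OUT={b:+, c:-, d:+, e:+, f:+; rest ⊤}
  B7: | IN={b:+, c:-, d:+, e:+, f:+; rest ⊤} | OUT={b:+, c:-, d:+, e:+, f:-; rest ⊤}

Merge at B6: IN[B6] = OUT[B5] = {a: ⊤, b: +, c: -, d: +, e: +, f: +}
Applying B6's transfer function to that IN value gives OUT[B6] (row B6 above).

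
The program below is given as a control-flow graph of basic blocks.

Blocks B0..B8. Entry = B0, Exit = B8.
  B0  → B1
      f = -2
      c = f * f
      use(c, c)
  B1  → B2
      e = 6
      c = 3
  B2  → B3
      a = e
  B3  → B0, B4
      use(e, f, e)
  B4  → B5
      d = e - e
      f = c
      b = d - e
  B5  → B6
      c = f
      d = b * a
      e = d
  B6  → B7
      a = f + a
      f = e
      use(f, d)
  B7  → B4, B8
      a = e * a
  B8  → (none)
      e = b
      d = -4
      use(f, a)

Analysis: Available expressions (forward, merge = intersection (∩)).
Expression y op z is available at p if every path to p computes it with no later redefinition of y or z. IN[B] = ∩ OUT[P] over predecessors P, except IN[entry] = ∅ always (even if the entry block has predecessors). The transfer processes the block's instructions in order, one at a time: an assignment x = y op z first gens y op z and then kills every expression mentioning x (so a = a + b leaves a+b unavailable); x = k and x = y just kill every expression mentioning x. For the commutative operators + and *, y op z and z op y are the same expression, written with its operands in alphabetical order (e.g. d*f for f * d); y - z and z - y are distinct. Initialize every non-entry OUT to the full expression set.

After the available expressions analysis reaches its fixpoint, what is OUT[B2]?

Fixpoint table:
  B0:  IN={}  OUT={f*f}
  B1:  IN={f*f}  OUT={f*f}
  B2:  IN={f*f}  OUT={f*f}
  B3:  IN={f*f}  OUT={f*f}
  B4:  IN={}  OUT={d-e, e-e}
  B5:  IN={d-e, e-e}  OUT={a*b}
  B6:  IN={a*b}  OUT={}
  B7:  IN={}  OUT={}
  B8:  IN={}  OUT={}

Merge at B2: IN[B2] = OUT[B1] = {f*f}
Applying B2's transfer function to that IN value gives OUT[B2] (row B2 above).

Answer: {f*f}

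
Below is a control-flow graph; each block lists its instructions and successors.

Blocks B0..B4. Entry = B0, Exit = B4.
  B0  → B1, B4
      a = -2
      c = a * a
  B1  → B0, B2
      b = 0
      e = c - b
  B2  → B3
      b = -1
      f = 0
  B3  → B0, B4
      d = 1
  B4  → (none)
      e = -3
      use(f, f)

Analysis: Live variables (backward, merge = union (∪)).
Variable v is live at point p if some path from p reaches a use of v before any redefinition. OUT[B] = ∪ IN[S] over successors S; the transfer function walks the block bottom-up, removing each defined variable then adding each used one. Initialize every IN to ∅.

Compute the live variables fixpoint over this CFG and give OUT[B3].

Answer: {f}

Working:
Per-block solution:
  B0: | IN={f} | OUT={c, f}
  B1: | IN={c, f} | OUT={f}
  B2: | IN={} | OUT={f}
  B3: | IN={f} | OUT={f}
  B4: | IN={f} | OUT={}

Merge at B3: OUT[B3] = IN[B0] ⊔ IN[B4] = {f}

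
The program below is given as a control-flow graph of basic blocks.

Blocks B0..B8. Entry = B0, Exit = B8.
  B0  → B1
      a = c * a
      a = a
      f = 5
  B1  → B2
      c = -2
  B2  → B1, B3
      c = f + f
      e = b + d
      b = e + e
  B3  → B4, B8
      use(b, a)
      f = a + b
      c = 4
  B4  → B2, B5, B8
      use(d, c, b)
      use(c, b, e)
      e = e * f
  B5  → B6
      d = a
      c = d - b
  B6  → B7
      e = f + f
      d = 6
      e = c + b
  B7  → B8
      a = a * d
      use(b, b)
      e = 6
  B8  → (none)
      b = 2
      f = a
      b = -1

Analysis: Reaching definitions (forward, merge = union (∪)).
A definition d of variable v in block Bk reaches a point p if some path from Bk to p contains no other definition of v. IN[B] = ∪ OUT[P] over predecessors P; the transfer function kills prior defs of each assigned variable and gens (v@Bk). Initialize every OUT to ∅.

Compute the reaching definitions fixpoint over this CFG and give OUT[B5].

Answer: {a@B0, b@B2, c@B5, d@B5, e@B4, f@B3}

Derivation:
Per-block solution:
  B0: | IN={} | OUT={a@B0, f@B0}
  B1: | IN={a@B0, b@B2, c@B2, e@B2, f@B0, f@B3} | OUT={a@B0, b@B2, c@B1, e@B2, f@B0, f@B3}
  B2: | IN={a@B0, b@B2, c@B1, c@B3, e@B2, e@B4, f@B0, f@B3} | OUT={a@B0, b@B2, c@B2, e@B2, f@B0, f@B3}
  B3: | IN={a@B0, b@B2, c@B2, e@B2, f@B0, f@B3} | OUT={a@B0, b@B2, c@B3, e@B2, f@B3}
  B4: | IN={a@B0, b@B2, c@B3, e@B2, f@B3} | OUT={a@B0, b@B2, c@B3, e@B4, f@B3}
  B5: | IN={a@B0, b@B2, c@B3, e@B4, f@B3} | OUT={a@B0, b@B2, c@B5, d@B5, e@B4, f@B3}
  B6: | IN={a@B0, b@B2, c@B5, d@B5, e@B4, f@B3} | OUT={a@B0, b@B2, c@B5, d@B6, e@B6, f@B3}
  B7: | IN={a@B0, b@B2, c@B5, d@B6, e@B6, f@B3} | OUT={a@B7, b@B2, c@B5, d@B6, e@B7, f@B3}
  B8: | IN={a@B0, a@B7, b@B2, c@B3, c@B5, d@B6, e@B2, e@B4, e@B7, f@B3} | OUT={a@B0, a@B7, b@B8, c@B3, c@B5, d@B6, e@B2, e@B4, e@B7, f@B8}

Merge at B5: IN[B5] = OUT[B4] = {a@B0, b@B2, c@B3, e@B4, f@B3}
Applying B5's transfer function to that IN value gives OUT[B5] (row B5 above).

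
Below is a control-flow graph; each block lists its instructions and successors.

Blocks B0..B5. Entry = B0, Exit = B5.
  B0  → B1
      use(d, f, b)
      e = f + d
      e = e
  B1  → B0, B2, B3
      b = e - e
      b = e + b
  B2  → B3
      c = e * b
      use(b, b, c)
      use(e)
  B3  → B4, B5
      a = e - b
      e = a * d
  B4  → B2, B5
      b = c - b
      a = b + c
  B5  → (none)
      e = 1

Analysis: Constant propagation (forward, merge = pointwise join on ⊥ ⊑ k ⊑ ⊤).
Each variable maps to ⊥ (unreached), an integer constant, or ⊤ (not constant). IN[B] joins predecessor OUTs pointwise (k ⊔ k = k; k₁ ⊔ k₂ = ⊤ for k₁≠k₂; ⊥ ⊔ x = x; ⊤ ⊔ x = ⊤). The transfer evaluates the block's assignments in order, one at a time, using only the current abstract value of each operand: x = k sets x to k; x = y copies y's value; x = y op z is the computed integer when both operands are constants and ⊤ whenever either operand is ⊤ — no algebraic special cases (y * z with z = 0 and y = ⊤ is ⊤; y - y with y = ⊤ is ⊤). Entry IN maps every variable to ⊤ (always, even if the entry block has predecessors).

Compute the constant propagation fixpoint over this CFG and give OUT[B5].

Per-block solution:
  B0:   IN=(all ⊤)   OUT=(all ⊤)
  B1:   IN=(all ⊤)   OUT=(all ⊤)
  B2:   IN=(all ⊤)   OUT=(all ⊤)
  B3:   IN=(all ⊤)   OUT=(all ⊤)
  B4:   IN=(all ⊤)   OUT=(all ⊤)
  B5:   IN=(all ⊤)   OUT={e:1; rest ⊤}

Merge at B5: IN[B5] = OUT[B3] ⊔ OUT[B4] = {a: ⊤, b: ⊤, c: ⊤, d: ⊤, e: ⊤, f: ⊤}
Applying B5's transfer function to that IN value gives OUT[B5] (row B5 above).

Answer: {a: ⊤, b: ⊤, c: ⊤, d: ⊤, e: 1, f: ⊤}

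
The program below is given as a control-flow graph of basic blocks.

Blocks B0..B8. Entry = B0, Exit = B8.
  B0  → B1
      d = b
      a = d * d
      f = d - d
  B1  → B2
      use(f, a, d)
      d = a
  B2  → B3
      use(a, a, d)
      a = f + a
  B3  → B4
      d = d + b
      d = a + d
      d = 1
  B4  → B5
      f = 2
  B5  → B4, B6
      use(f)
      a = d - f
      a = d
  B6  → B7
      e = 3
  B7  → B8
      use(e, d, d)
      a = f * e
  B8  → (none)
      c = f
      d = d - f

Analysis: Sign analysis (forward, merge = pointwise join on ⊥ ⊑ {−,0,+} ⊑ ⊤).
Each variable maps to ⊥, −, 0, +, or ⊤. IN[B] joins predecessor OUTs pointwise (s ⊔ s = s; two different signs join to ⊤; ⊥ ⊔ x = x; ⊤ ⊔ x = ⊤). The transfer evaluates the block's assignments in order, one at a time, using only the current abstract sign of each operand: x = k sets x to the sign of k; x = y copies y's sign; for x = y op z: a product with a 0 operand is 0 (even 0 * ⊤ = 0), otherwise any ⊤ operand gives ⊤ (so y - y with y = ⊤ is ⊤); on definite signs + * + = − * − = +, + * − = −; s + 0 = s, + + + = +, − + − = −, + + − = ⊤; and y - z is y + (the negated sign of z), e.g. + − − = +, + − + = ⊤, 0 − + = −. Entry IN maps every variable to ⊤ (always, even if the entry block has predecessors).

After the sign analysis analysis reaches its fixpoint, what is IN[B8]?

Answer: {a: +, b: ⊤, c: ⊤, d: +, e: +, f: +}

Working:
Per-block solution:
  B0:  IN=(all ⊤)  OUT=(all ⊤)
  B1:  IN=(all ⊤)  OUT=(all ⊤)
  B2:  IN=(all ⊤)  OUT=(all ⊤)
  B3:  IN=(all ⊤)  OUT={d:+; rest ⊤}
  B4:  IN={d:+; rest ⊤}  OUT={d:+, f:+; rest ⊤}
  B5:  IN={d:+, f:+; rest ⊤}  OUT={a:+, d:+, f:+; rest ⊤}
  B6:  IN={a:+, d:+, f:+; rest ⊤}  OUT={a:+, d:+, e:+, f:+; rest ⊤}
  B7:  IN={a:+, d:+, e:+, f:+; rest ⊤}  OUT={a:+, d:+, e:+, f:+; rest ⊤}
  B8:  IN={a:+, d:+, e:+, f:+; rest ⊤}  OUT={a:+, c:+, e:+, f:+; rest ⊤}

Merge at B8: IN[B8] = OUT[B7] = {a: +, b: ⊤, c: ⊤, d: +, e: +, f: +}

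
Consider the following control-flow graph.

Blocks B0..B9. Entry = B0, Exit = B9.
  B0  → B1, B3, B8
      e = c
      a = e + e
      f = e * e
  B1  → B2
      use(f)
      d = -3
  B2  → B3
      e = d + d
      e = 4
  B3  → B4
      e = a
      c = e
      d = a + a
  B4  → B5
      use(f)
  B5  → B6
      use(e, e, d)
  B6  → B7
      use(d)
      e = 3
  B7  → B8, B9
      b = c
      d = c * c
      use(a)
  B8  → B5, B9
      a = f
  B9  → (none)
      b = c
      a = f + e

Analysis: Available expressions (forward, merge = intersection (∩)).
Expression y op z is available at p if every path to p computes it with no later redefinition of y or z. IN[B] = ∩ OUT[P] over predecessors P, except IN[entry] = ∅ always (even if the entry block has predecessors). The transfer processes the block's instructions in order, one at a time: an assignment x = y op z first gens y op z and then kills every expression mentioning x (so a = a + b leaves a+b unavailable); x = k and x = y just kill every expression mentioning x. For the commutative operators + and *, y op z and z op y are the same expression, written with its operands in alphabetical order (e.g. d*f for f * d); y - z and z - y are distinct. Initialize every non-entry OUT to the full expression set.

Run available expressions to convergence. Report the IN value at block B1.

Answer: {e*e, e+e}

Working:
Converged values:
  B0:   IN={}   OUT={e*e, e+e}
  B1:   IN={e*e, e+e}   OUT={e*e, e+e}
  B2:   IN={e*e, e+e}   OUT={d+d}
  B3:   IN={}   OUT={a+a}
  B4:   IN={a+a}   OUT={a+a}
  B5:   IN={}   OUT={}
  B6:   IN={}   OUT={}
  B7:   IN={}   OUT={c*c}
  B8:   IN={}   OUT={}
  B9:   IN={}   OUT={e+f}

Merge at B1: IN[B1] = OUT[B0] = {e*e, e+e}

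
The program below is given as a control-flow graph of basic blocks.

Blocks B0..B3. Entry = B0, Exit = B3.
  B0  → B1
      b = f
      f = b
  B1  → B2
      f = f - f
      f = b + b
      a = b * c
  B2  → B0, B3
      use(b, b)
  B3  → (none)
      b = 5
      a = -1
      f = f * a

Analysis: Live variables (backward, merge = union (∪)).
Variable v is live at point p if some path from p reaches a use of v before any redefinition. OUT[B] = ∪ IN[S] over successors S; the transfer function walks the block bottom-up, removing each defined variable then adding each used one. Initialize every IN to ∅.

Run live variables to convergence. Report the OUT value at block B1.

Answer: {b, c, f}

Trace:
Per-block solution:
  B0:   IN={c, f}   OUT={b, c, f}
  B1:   IN={b, c, f}   OUT={b, c, f}
  B2:   IN={b, c, f}   OUT={c, f}
  B3:   IN={f}   OUT={}

Merge at B1: OUT[B1] = IN[B2] = {b, c, f}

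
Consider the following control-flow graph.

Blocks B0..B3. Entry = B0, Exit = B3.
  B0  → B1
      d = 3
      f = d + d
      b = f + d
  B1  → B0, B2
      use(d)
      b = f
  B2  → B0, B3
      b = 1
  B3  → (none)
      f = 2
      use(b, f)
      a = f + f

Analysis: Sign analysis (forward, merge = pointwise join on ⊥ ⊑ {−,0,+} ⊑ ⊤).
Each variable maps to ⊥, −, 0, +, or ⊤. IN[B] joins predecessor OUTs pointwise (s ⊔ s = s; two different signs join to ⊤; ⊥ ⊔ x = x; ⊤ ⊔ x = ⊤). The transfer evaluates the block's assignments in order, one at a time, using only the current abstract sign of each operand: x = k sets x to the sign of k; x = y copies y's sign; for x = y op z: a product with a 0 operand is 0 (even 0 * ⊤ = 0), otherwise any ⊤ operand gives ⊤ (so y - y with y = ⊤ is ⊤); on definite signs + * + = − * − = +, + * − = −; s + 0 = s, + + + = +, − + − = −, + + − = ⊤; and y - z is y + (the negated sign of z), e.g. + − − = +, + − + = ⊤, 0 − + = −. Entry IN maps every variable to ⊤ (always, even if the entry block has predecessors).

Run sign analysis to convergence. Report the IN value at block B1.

Converged values:
  B0:   IN=(all ⊤)   OUT={b:+, d:+, f:+; rest ⊤}
  B1:   IN={b:+, d:+, f:+; rest ⊤}   OUT={b:+, d:+, f:+; rest ⊤}
  B2:   IN={b:+, d:+, f:+; rest ⊤}   OUT={b:+, d:+, f:+; rest ⊤}
  B3:   IN={b:+, d:+, f:+; rest ⊤}   OUT={a:+, b:+, d:+, f:+; rest ⊤}

Merge at B1: IN[B1] = OUT[B0] = {a: ⊤, b: +, c: ⊤, d: +, e: ⊤, f: +}

Answer: {a: ⊤, b: +, c: ⊤, d: +, e: ⊤, f: +}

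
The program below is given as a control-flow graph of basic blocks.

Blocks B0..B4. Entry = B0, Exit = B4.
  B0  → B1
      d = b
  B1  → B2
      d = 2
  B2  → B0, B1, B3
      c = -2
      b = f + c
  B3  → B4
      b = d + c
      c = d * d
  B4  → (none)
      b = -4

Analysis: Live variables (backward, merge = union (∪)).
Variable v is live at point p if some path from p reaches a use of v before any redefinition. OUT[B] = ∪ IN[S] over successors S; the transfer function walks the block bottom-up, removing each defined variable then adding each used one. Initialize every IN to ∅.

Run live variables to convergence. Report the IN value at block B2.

Converged values:
  B0: | IN={b, f} | OUT={f}
  B1: | IN={f} | OUT={d, f}
  B2: | IN={d, f} | OUT={b, c, d, f}
  B3: | IN={c, d} | OUT={}
  B4: | IN={} | OUT={}

Merge at B2: OUT[B2] = IN[B0] ⊔ IN[B1] ⊔ IN[B3] = {b, c, d, f}
Applying B2's transfer function to that OUT value gives IN[B2] (row B2 above).

Answer: {d, f}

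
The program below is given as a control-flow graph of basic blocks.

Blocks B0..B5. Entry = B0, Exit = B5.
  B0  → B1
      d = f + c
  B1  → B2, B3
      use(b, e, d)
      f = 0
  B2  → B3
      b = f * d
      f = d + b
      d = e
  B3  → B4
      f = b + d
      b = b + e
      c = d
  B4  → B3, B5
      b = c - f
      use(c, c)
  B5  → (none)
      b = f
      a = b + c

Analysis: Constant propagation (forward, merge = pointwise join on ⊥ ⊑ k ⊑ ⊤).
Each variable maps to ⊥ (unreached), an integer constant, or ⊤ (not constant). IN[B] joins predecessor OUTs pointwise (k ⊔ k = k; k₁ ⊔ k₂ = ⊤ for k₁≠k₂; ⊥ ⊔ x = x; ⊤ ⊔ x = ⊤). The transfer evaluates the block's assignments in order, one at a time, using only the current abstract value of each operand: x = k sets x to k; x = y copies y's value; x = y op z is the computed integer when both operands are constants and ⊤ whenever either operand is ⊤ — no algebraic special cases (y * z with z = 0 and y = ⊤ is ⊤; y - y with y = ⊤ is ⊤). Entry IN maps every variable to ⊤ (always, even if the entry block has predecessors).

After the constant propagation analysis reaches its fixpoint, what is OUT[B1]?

Converged values:
  B0: | IN=(all ⊤) | OUT=(all ⊤)
  B1: | IN=(all ⊤) | OUT={f:0; rest ⊤}
  B2: | IN={f:0; rest ⊤} | OUT=(all ⊤)
  B3: | IN=(all ⊤) | OUT=(all ⊤)
  B4: | IN=(all ⊤) | OUT=(all ⊤)
  B5: | IN=(all ⊤) | OUT=(all ⊤)

Merge at B1: IN[B1] = OUT[B0] = {a: ⊤, b: ⊤, c: ⊤, d: ⊤, e: ⊤, f: ⊤}
Applying B1's transfer function to that IN value gives OUT[B1] (row B1 above).

Answer: {a: ⊤, b: ⊤, c: ⊤, d: ⊤, e: ⊤, f: 0}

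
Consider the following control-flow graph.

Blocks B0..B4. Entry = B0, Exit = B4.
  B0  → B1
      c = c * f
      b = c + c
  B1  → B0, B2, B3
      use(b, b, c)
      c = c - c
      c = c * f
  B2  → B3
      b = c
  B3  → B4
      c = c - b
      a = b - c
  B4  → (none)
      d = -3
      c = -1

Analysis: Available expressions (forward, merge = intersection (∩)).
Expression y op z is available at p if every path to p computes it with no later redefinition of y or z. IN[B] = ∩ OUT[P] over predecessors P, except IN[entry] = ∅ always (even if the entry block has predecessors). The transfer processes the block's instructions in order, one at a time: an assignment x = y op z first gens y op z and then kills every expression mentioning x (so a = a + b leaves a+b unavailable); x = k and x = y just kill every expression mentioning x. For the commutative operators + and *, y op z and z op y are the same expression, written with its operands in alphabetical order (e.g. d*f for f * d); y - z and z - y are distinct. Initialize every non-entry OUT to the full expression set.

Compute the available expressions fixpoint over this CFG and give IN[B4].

Converged values:
  B0:   IN={}   OUT={c+c}
  B1:   IN={c+c}   OUT={}
  B2:   IN={}   OUT={}
  B3:   IN={}   OUT={b-c}
  B4:   IN={b-c}   OUT={}

Merge at B4: IN[B4] = OUT[B3] = {b-c}

Answer: {b-c}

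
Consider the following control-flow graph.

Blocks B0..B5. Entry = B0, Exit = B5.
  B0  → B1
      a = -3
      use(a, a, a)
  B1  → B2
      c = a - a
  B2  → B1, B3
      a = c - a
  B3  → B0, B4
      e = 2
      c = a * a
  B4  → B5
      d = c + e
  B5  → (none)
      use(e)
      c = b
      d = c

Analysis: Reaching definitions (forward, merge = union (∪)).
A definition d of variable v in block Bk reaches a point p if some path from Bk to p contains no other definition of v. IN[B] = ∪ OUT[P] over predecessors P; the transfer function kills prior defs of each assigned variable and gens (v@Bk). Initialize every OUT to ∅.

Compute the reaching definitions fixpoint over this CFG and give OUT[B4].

Answer: {a@B2, c@B3, d@B4, e@B3}

Working:
Converged values:
  B0: | IN={a@B2, c@B3, e@B3} | OUT={a@B0, c@B3, e@B3}
  B1: | IN={a@B0, a@B2, c@B1, c@B3, e@B3} | OUT={a@B0, a@B2, c@B1, e@B3}
  B2: | IN={a@B0, a@B2, c@B1, e@B3} | OUT={a@B2, c@B1, e@B3}
  B3: | IN={a@B2, c@B1, e@B3} | OUT={a@B2, c@B3, e@B3}
  B4: | IN={a@B2, c@B3, e@B3} | OUT={a@B2, c@B3, d@B4, e@B3}
  B5: | IN={a@B2, c@B3, d@B4, e@B3} | OUT={a@B2, c@B5, d@B5, e@B3}

Merge at B4: IN[B4] = OUT[B3] = {a@B2, c@B3, e@B3}
Applying B4's transfer function to that IN value gives OUT[B4] (row B4 above).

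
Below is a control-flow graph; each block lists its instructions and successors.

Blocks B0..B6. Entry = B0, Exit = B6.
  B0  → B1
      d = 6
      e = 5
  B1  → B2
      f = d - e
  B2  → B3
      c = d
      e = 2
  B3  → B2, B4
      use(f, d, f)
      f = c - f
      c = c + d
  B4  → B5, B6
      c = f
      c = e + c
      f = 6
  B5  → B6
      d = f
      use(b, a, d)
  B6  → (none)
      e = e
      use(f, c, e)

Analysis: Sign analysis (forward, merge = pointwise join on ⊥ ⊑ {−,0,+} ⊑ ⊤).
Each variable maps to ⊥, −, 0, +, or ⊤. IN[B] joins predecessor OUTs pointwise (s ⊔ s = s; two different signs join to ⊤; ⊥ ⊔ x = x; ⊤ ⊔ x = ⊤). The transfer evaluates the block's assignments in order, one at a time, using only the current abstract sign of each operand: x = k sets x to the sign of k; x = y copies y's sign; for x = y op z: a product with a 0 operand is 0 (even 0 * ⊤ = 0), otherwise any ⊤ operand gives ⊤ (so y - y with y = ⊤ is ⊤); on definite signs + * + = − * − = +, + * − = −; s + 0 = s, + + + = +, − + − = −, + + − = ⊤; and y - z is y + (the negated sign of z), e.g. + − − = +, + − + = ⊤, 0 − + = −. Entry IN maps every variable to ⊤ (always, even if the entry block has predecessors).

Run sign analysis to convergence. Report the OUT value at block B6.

Fixpoint table:
  B0:  IN=(all ⊤)  OUT={d:+, e:+; rest ⊤}
  B1:  IN={d:+, e:+; rest ⊤}  OUT={d:+, e:+; rest ⊤}
  B2:  IN={d:+, e:+; rest ⊤}  OUT={c:+, d:+, e:+; rest ⊤}
  B3:  IN={c:+, d:+, e:+; rest ⊤}  OUT={c:+, d:+, e:+; rest ⊤}
  B4:  IN={c:+, d:+, e:+; rest ⊤}  OUT={d:+, e:+, f:+; rest ⊤}
  B5:  IN={d:+, e:+, f:+; rest ⊤}  OUT={d:+, e:+, f:+; rest ⊤}
  B6:  IN={d:+, e:+, f:+; rest ⊤}  OUT={d:+, e:+, f:+; rest ⊤}

Merge at B6: IN[B6] = OUT[B4] ⊔ OUT[B5] = {a: ⊤, b: ⊤, c: ⊤, d: +, e: +, f: +}
Applying B6's transfer function to that IN value gives OUT[B6] (row B6 above).

Answer: {a: ⊤, b: ⊤, c: ⊤, d: +, e: +, f: +}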